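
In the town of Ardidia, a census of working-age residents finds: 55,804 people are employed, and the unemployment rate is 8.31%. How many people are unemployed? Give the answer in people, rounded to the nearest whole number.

Let U be the number unemployed. The labor force is E + U, and U/(E+U) = 0.0831.
So U = 0.0831 × 55,804 / (1 − 0.0831) = 4637.31 / 0.9169 ≈ 5,058.

About 5,058 are unemployed.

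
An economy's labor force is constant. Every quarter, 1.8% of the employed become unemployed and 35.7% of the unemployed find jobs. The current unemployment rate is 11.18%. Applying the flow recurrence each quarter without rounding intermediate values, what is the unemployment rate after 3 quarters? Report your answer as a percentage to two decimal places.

With a fixed labor force, u_{t+1} = u_t + s·(1−u_t) − f·u_t = u_t·(1−s−f) + s.
Here 1−s−f = 0.625 and s = 0.018.
u_1 = 0.111800 × 0.625 + 0.018 = 0.087875.
u_2 = 0.087875 × 0.625 + 0.018 = 0.072922.
u_3 = 0.072922 × 0.625 + 0.018 = 0.063576.

Unemployment rate after three quarters ≈ 6.36%.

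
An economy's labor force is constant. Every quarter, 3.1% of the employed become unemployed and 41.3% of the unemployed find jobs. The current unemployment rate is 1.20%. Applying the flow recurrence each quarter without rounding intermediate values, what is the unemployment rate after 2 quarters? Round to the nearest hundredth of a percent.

Unemployment rate after two quarters ≈ 5.19%.

With a fixed labor force, u_{t+1} = u_t + s·(1−u_t) − f·u_t = u_t·(1−s−f) + s.
Here 1−s−f = 0.556 and s = 0.031.
u_1 = 0.012000 × 0.556 + 0.031 = 0.037672.
u_2 = 0.037672 × 0.556 + 0.031 = 0.051946.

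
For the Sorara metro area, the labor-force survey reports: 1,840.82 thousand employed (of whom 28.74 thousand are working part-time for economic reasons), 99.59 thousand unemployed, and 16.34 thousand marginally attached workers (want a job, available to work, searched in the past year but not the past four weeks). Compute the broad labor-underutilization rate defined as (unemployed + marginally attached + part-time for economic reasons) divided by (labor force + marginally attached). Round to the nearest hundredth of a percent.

Broad underutilization rate ≈ 7.39%.

Labor force = 1,840.82 + 99.59 = 1,940.41 thousand.
Numerator = 99.59 + 16.34 + 28.74 = 144.67 thousand.
Denominator = 1,940.41 + 16.34 = 1,956.75 thousand.
Broad rate = 144.67 / 1,956.75 = 7.39%.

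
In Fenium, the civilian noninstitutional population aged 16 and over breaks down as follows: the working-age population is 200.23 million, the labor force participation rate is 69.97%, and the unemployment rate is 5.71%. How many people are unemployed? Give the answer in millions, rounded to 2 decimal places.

About 8.00 million are unemployed.

Labor force = 0.6997 × 200.23 = 140.10 million.
Unemployed = 0.0571 × 140.10 ≈ 8.00 million.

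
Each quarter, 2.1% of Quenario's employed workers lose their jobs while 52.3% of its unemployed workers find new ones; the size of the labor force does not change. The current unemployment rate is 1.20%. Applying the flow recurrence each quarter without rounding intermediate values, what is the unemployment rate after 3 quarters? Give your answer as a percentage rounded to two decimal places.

Unemployment rate after three quarters ≈ 3.61%.

With a fixed labor force, u_{t+1} = u_t + s·(1−u_t) − f·u_t = u_t·(1−s−f) + s.
Here 1−s−f = 0.456 and s = 0.021.
u_1 = 0.012000 × 0.456 + 0.021 = 0.026472.
u_2 = 0.026472 × 0.456 + 0.021 = 0.033071.
u_3 = 0.033071 × 0.456 + 0.021 = 0.036080.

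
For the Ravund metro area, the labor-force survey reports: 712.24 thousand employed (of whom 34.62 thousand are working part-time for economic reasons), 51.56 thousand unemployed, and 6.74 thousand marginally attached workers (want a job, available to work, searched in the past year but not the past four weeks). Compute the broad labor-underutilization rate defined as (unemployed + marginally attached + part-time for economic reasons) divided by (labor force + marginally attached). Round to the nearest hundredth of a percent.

Broad underutilization rate ≈ 12.06%.

Labor force = 712.24 + 51.56 = 763.80 thousand.
Numerator = 51.56 + 6.74 + 34.62 = 92.92 thousand.
Denominator = 763.80 + 6.74 = 770.54 thousand.
Broad rate = 92.92 / 770.54 = 12.06%.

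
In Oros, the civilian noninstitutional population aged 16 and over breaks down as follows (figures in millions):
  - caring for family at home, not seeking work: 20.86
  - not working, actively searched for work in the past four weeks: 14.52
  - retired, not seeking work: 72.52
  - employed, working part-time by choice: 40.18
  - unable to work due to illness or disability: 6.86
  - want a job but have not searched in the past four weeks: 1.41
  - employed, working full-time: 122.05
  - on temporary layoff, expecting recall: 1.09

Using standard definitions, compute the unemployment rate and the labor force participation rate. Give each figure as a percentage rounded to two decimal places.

Employed = 40.18 + 122.05 = 162.23 million.
Unemployed = 14.52 + 1.09 = 15.61 million (jobless and actively searching, or on temporary layoff).
Labor force = 162.23 + 15.61 = 177.84 million.
Not in labor force = 20.86 + 72.52 + 6.86 + 1.41 = 101.65 million (those not working and not actively searching are outside the labor force — including those who want a job but have given up searching).
Civilian working-age population = 177.84 + 101.65 = 279.49 million.
Unemployment rate = 15.61 / 177.84 = 8.78%.
Labor force participation rate = 177.84 / 279.49 = 63.63%.

Unemployment rate ≈ 8.78%; labor force participation rate ≈ 63.63%.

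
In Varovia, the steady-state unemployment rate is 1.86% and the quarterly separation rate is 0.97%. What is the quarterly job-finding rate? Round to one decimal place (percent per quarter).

Job-finding rate ≈ 51.2% per quarter.

From u* = s/(s+f): f = s·(1−u)/u.
f = 0.97 × (1 − 0.0186) / 0.0186 = 0.9520 / 0.0186 ≈ 51.2% per quarter.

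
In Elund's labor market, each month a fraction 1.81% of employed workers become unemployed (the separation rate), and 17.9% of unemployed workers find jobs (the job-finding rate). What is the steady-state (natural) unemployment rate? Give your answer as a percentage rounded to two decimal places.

At steady state the flows balance: s·E = f·U, so U/(E+U) = s/(s+f).
u* = 1.81 / (1.81 + 17.9) = 1.81 / 19.71 = 9.18%.

Steady-state unemployment rate ≈ 9.18%.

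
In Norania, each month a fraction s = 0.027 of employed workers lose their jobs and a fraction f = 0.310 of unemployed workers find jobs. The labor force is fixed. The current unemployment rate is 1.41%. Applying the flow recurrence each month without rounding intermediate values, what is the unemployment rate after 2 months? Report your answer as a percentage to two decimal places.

With a fixed labor force, u_{t+1} = u_t + s·(1−u_t) − f·u_t = u_t·(1−s−f) + s.
Here 1−s−f = 0.663 and s = 0.027.
u_1 = 0.014100 × 0.663 + 0.027 = 0.036348.
u_2 = 0.036348 × 0.663 + 0.027 = 0.051099.

Unemployment rate after two months ≈ 5.11%.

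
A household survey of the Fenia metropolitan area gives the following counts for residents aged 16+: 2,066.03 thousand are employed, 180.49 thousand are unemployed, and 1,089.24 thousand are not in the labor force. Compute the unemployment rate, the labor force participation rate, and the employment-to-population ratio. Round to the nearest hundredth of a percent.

Labor force = employed + unemployed = 2,066.03 + 180.49 = 2,246.52 thousand.
Working-age population = 2,246.52 + 1,089.24 = 3,335.76 thousand.
Unemployment rate = 180.49 / 2,246.52 = 8.03%.
Labor force participation rate = 2,246.52 / 3,335.76 = 67.35%.
Employment-population ratio = 2,066.03 / 3,335.76 = 61.94%.

Unemployment rate ≈ 8.03%; labor force participation rate ≈ 67.35%; employment-population ratio ≈ 61.94%.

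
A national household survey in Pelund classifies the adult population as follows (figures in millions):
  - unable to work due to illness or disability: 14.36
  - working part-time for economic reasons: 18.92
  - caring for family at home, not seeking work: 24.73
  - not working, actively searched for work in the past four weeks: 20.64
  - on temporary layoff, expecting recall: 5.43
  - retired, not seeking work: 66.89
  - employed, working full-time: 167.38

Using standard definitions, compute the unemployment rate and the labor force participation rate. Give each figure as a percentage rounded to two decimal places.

Employed = 18.92 + 167.38 = 186.30 million (anyone who worked, including part-time for economic reasons, counts as employed).
Unemployed = 20.64 + 5.43 = 26.07 million (jobless and actively searching, or on temporary layoff).
Labor force = 186.30 + 26.07 = 212.37 million.
Not in labor force = 14.36 + 24.73 + 66.89 = 105.98 million (those not working and not actively searching are outside the labor force).
Civilian working-age population = 212.37 + 105.98 = 318.35 million.
Unemployment rate = 26.07 / 212.37 = 12.28%.
Labor force participation rate = 212.37 / 318.35 = 66.71%.

Unemployment rate ≈ 12.28%; labor force participation rate ≈ 66.71%.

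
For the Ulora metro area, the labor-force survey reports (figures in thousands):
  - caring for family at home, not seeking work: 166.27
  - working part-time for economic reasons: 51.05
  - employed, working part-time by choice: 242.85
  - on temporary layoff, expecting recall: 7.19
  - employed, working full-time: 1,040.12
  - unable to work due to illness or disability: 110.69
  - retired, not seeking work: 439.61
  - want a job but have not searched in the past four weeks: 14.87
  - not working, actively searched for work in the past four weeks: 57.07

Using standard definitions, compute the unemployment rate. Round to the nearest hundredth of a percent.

Employed = 51.05 + 242.85 + 1,040.12 = 1,334.02 thousand (anyone who worked, including part-time for economic reasons, counts as employed).
Unemployed = 7.19 + 57.07 = 64.26 thousand (jobless and actively searching, or on temporary layoff).
Labor force = 1,334.02 + 64.26 = 1,398.28 thousand.
Unemployment rate = 64.26 / 1,398.28 = 4.60%.

Unemployment rate ≈ 4.60%.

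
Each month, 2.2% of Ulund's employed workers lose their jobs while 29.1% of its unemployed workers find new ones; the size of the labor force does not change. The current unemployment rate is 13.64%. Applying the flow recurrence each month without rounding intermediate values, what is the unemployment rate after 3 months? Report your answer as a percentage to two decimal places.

With a fixed labor force, u_{t+1} = u_t + s·(1−u_t) − f·u_t = u_t·(1−s−f) + s.
Here 1−s−f = 0.687 and s = 0.022.
u_1 = 0.136400 × 0.687 + 0.022 = 0.115707.
u_2 = 0.115707 × 0.687 + 0.022 = 0.101491.
u_3 = 0.101491 × 0.687 + 0.022 = 0.091724.

Unemployment rate after three months ≈ 9.17%.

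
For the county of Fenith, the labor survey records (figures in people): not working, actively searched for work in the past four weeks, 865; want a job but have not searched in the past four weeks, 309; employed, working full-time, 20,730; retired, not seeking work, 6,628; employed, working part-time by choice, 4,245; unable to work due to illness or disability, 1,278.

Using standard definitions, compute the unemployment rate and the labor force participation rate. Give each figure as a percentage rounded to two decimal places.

Unemployment rate ≈ 3.35%; labor force participation rate ≈ 75.88%.

Employed = 20,730 + 4,245 = 24,975.
Unemployed = 865.
Labor force = 24,975 + 865 = 25,840.
Not in labor force = 309 + 6,628 + 1,278 = 8,215 (those not working and not actively searching are outside the labor force — including those who want a job but have given up searching).
Civilian working-age population = 25,840 + 8,215 = 34,055.
Unemployment rate = 865 / 25,840 = 3.35%.
Labor force participation rate = 25,840 / 34,055 = 75.88%.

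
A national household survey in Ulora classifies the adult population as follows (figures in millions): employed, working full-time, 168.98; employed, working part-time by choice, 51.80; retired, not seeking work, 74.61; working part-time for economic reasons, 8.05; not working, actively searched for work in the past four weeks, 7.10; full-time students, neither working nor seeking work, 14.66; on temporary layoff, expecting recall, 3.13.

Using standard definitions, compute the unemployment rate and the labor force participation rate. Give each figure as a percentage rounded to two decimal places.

Unemployment rate ≈ 4.28%; labor force participation rate ≈ 72.81%.

Employed = 168.98 + 51.80 + 8.05 = 228.83 million (anyone who worked, including part-time for economic reasons, counts as employed).
Unemployed = 7.10 + 3.13 = 10.23 million (jobless and actively searching, or on temporary layoff).
Labor force = 228.83 + 10.23 = 239.06 million.
Not in labor force = 74.61 + 14.66 = 89.27 million (those not working and not actively searching are outside the labor force).
Civilian working-age population = 239.06 + 89.27 = 328.33 million.
Unemployment rate = 10.23 / 239.06 = 4.28%.
Labor force participation rate = 239.06 / 328.33 = 72.81%.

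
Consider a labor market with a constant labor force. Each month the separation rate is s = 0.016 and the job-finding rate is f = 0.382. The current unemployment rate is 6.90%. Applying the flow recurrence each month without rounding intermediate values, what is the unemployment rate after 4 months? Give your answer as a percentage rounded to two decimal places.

With a fixed labor force, u_{t+1} = u_t + s·(1−u_t) − f·u_t = u_t·(1−s−f) + s.
Here 1−s−f = 0.602 and s = 0.016.
u_1 = 0.069000 × 0.602 + 0.016 = 0.057538.
u_2 = 0.057538 × 0.602 + 0.016 = 0.050638.
u_3 = 0.050638 × 0.602 + 0.016 = 0.046484.
u_4 = 0.046484 × 0.602 + 0.016 = 0.043983.

Unemployment rate after four months ≈ 4.40%.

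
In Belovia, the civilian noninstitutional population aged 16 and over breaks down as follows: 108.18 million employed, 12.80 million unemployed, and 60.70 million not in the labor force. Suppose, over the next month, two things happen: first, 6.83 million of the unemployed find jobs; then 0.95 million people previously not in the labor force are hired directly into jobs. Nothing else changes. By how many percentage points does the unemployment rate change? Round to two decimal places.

Initially, labor force = 108.18 + 12.80 = 120.98 million, so u = 12.80/120.98 = 10.58%.
After the first change, unemployed falls and employed rises by 6.83; labor force unchanged → E = 115.01, U = 5.97, labor force = 120.98 million.
After the second change, employed and labor force both rise by 0.95; unemployed unchanged → E = 115.96, U = 5.97, labor force = 121.93 million.
New unemployment rate = 5.97 / 121.93 = 4.90%.
Change = 4.90% − 10.58% = −5.68 percentage points.

The unemployment rate changes by −5.68 percentage points.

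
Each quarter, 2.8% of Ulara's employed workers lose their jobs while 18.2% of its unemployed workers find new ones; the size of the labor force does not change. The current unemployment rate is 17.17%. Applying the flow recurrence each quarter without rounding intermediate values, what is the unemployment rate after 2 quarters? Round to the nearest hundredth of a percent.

With a fixed labor force, u_{t+1} = u_t + s·(1−u_t) − f·u_t = u_t·(1−s−f) + s.
Here 1−s−f = 0.790 and s = 0.028.
u_1 = 0.171700 × 0.790 + 0.028 = 0.163643.
u_2 = 0.163643 × 0.790 + 0.028 = 0.157278.

Unemployment rate after two quarters ≈ 15.73%.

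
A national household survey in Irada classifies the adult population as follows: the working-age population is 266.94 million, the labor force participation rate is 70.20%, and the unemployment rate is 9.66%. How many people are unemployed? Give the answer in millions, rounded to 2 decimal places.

Labor force = 0.7020 × 266.94 = 187.39 million.
Unemployed = 0.0966 × 187.39 ≈ 18.10 million.

About 18.10 million are unemployed.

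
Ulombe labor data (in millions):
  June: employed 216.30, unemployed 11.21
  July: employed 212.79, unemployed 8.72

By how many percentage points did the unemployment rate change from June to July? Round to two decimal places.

June: labor force = 216.30 + 11.21 = 227.51; u = 11.21/227.51 = 4.93%.
July: labor force = 212.79 + 8.72 = 221.51; u = 8.72/221.51 = 3.94%.
Change = 3.94% − 4.93% = −0.99 pp.

The unemployment rate changed by −0.99 percentage points.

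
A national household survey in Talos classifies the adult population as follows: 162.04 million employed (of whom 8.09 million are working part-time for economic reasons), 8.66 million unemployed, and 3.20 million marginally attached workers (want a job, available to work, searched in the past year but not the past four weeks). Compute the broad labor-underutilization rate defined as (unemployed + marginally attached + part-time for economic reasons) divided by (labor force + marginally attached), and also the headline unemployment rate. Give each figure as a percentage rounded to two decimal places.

Broad underutilization rate ≈ 11.47%; headline unemployment rate ≈ 5.07%.

Labor force = 162.04 + 8.66 = 170.70 million.
Numerator = 8.66 + 3.20 + 8.09 = 19.95 million.
Denominator = 170.70 + 3.20 = 173.90 million.
Broad rate = 19.95 / 173.90 = 11.47%.
Headline unemployment rate = 8.66 / 170.70 = 5.07%.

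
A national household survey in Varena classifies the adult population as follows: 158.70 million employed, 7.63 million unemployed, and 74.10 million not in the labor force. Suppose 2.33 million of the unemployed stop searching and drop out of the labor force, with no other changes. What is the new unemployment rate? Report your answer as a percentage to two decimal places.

New unemployment rate ≈ 3.23%.

Initially, labor force = 158.70 + 7.63 = 166.33 million, so u = 7.63/166.33 = 4.59%.
After the change, unemployed and labor force both fall by 2.33 → E = 158.70, U = 5.30, labor force = 164.00 million.
New unemployment rate = 5.30 / 164.00 = 3.23%.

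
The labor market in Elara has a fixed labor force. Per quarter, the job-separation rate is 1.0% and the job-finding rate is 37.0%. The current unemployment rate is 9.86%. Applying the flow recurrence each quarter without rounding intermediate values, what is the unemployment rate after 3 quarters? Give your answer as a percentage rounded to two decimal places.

With a fixed labor force, u_{t+1} = u_t + s·(1−u_t) − f·u_t = u_t·(1−s−f) + s.
Here 1−s−f = 0.620 and s = 0.010.
u_1 = 0.098600 × 0.620 + 0.010 = 0.071132.
u_2 = 0.071132 × 0.620 + 0.010 = 0.054102.
u_3 = 0.054102 × 0.620 + 0.010 = 0.043543.

Unemployment rate after three quarters ≈ 4.35%.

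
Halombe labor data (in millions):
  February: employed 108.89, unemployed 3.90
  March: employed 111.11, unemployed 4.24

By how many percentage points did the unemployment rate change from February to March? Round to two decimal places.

The unemployment rate changed by +0.22 percentage points.

February: labor force = 108.89 + 3.90 = 112.79; u = 3.90/112.79 = 3.46%.
March: labor force = 111.11 + 4.24 = 115.35; u = 4.24/115.35 = 3.68%.
Change = 3.68% − 3.46% = +0.22 pp.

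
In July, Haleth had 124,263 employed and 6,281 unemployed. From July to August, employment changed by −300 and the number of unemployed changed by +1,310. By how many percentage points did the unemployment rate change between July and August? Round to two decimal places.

July: labor force = 124,263 + 6,281 = 130,544; u = 6,281/130,544 = 4.81%.
August: labor force = 123,963 + 7,591 = 131,554; u = 7,591/131,554 = 5.77%.
Change = 5.77% − 4.81% = +0.96 pp.

The unemployment rate changed by +0.96 percentage points.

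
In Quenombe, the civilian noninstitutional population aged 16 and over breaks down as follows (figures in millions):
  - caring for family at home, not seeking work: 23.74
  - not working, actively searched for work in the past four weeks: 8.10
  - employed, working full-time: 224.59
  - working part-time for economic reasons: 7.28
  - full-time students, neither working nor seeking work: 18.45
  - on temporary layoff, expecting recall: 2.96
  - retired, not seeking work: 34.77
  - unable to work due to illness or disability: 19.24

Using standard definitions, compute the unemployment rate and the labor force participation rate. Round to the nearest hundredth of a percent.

Unemployment rate ≈ 4.55%; labor force participation rate ≈ 71.63%.

Employed = 224.59 + 7.28 = 231.87 million (anyone who worked, including part-time for economic reasons, counts as employed).
Unemployed = 8.10 + 2.96 = 11.06 million (jobless and actively searching, or on temporary layoff).
Labor force = 231.87 + 11.06 = 242.93 million.
Not in labor force = 23.74 + 18.45 + 34.77 + 19.24 = 96.20 million (those not working and not actively searching are outside the labor force).
Civilian working-age population = 242.93 + 96.20 = 339.13 million.
Unemployment rate = 11.06 / 242.93 = 4.55%.
Labor force participation rate = 242.93 / 339.13 = 71.63%.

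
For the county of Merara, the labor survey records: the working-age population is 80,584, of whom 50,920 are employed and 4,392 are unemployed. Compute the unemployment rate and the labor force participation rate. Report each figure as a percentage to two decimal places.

Labor force = employed + unemployed = 50,920 + 4,392 = 55,312.
Unemployment rate = 4,392 / 55,312 = 7.94%.
Labor force participation rate = 55,312 / 80,584 = 68.64%.

Unemployment rate ≈ 7.94%; labor force participation rate ≈ 68.64%.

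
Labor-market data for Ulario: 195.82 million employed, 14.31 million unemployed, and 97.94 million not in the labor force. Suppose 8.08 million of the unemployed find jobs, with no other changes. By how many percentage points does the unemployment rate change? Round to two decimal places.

The unemployment rate changes by −3.85 percentage points.

Initially, labor force = 195.82 + 14.31 = 210.13 million, so u = 14.31/210.13 = 6.81%.
After the change, unemployed falls and employed rises by 8.08; labor force unchanged → E = 203.90, U = 6.23, labor force = 210.13 million.
New unemployment rate = 6.23 / 210.13 = 2.96%.
Change = 2.96% − 6.81% = −3.85 percentage points.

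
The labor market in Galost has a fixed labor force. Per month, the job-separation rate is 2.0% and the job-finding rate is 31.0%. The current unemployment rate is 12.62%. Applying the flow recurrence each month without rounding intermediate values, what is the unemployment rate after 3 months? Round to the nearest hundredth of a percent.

With a fixed labor force, u_{t+1} = u_t + s·(1−u_t) − f·u_t = u_t·(1−s−f) + s.
Here 1−s−f = 0.670 and s = 0.020.
u_1 = 0.126200 × 0.670 + 0.020 = 0.104554.
u_2 = 0.104554 × 0.670 + 0.020 = 0.090051.
u_3 = 0.090051 × 0.670 + 0.020 = 0.080334.

Unemployment rate after three months ≈ 8.03%.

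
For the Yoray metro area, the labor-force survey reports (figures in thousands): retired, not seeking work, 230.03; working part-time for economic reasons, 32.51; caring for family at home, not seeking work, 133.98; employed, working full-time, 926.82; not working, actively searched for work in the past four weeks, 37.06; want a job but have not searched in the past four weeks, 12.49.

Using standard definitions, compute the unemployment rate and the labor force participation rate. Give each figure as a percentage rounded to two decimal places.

Employed = 32.51 + 926.82 = 959.33 thousand (anyone who worked, including part-time for economic reasons, counts as employed).
Unemployed = 37.06 thousand.
Labor force = 959.33 + 37.06 = 996.39 thousand.
Not in labor force = 230.03 + 133.98 + 12.49 = 376.50 thousand (those not working and not actively searching are outside the labor force — including those who want a job but have given up searching).
Civilian working-age population = 996.39 + 376.50 = 1,372.89 thousand.
Unemployment rate = 37.06 / 996.39 = 3.72%.
Labor force participation rate = 996.39 / 1,372.89 = 72.58%.

Unemployment rate ≈ 3.72%; labor force participation rate ≈ 72.58%.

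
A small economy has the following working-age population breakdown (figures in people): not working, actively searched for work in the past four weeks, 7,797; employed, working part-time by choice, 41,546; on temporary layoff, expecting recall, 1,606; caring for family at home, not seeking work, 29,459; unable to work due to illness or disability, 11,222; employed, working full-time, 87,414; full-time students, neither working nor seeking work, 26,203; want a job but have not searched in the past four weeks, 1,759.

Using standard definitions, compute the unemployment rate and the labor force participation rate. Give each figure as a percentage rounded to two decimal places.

Unemployment rate ≈ 6.80%; labor force participation rate ≈ 66.84%.

Employed = 41,546 + 87,414 = 128,960.
Unemployed = 7,797 + 1,606 = 9,403 (jobless and actively searching, or on temporary layoff).
Labor force = 128,960 + 9,403 = 138,363.
Not in labor force = 29,459 + 11,222 + 26,203 + 1,759 = 68,643 (those not working and not actively searching are outside the labor force — including those who want a job but have given up searching).
Civilian working-age population = 138,363 + 68,643 = 207,006.
Unemployment rate = 9,403 / 138,363 = 6.80%.
Labor force participation rate = 138,363 / 207,006 = 66.84%.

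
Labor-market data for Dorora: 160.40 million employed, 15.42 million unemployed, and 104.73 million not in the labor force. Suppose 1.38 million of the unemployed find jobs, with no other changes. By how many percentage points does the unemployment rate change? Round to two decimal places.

The unemployment rate changes by −0.78 percentage points.

Initially, labor force = 160.40 + 15.42 = 175.82 million, so u = 15.42/175.82 = 8.77%.
After the change, unemployed falls and employed rises by 1.38; labor force unchanged → E = 161.78, U = 14.04, labor force = 175.82 million.
New unemployment rate = 14.04 / 175.82 = 7.99%.
Change = 7.99% − 8.77% = −0.78 percentage points.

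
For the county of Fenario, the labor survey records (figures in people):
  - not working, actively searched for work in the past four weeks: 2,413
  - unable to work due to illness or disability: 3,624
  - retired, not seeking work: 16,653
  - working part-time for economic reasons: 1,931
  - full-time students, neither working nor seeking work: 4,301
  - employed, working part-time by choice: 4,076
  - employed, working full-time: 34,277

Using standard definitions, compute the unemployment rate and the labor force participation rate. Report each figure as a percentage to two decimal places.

Employed = 1,931 + 4,076 + 34,277 = 40,284 (anyone who worked, including part-time for economic reasons, counts as employed).
Unemployed = 2,413.
Labor force = 40,284 + 2,413 = 42,697.
Not in labor force = 3,624 + 16,653 + 4,301 = 24,578 (those not working and not actively searching are outside the labor force).
Civilian working-age population = 42,697 + 24,578 = 67,275.
Unemployment rate = 2,413 / 42,697 = 5.65%.
Labor force participation rate = 42,697 / 67,275 = 63.47%.

Unemployment rate ≈ 5.65%; labor force participation rate ≈ 63.47%.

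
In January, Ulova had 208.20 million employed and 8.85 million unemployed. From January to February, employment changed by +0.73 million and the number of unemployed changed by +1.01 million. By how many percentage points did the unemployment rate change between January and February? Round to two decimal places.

January: labor force = 208.20 + 8.85 = 217.05; u = 8.85/217.05 = 4.08%.
February: labor force = 208.93 + 9.86 = 218.79; u = 9.86/218.79 = 4.51%.
Change = 4.51% − 4.08% = +0.43 pp.

The unemployment rate changed by +0.43 percentage points.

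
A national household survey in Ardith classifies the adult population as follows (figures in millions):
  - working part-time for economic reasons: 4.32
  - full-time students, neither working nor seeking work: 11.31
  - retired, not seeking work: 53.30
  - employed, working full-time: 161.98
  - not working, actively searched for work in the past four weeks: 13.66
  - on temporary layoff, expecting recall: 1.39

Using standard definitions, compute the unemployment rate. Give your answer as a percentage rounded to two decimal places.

Unemployment rate ≈ 8.30%.

Employed = 4.32 + 161.98 = 166.30 million (anyone who worked, including part-time for economic reasons, counts as employed).
Unemployed = 13.66 + 1.39 = 15.05 million (jobless and actively searching, or on temporary layoff).
Labor force = 166.30 + 15.05 = 181.35 million.
Unemployment rate = 15.05 / 181.35 = 8.30%.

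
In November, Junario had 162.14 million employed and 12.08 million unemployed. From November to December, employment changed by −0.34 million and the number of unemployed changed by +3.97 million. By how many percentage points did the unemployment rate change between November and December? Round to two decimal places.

The unemployment rate changed by +2.09 percentage points.

November: labor force = 162.14 + 12.08 = 174.22; u = 12.08/174.22 = 6.93%.
December: labor force = 161.80 + 16.05 = 177.85; u = 16.05/177.85 = 9.02%.
Change = 9.02% − 6.93% = +2.09 pp.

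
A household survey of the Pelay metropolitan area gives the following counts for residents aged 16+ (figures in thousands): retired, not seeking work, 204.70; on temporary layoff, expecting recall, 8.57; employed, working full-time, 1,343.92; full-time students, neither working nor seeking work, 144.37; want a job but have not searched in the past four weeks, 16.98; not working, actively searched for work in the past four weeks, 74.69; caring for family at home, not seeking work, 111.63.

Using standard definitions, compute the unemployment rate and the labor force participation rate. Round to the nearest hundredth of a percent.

Employed = 1,343.92 thousand.
Unemployed = 8.57 + 74.69 = 83.26 thousand (jobless and actively searching, or on temporary layoff).
Labor force = 1,343.92 + 83.26 = 1,427.18 thousand.
Not in labor force = 204.70 + 144.37 + 16.98 + 111.63 = 477.68 thousand (those not working and not actively searching are outside the labor force — including those who want a job but have given up searching).
Civilian working-age population = 1,427.18 + 477.68 = 1,904.86 thousand.
Unemployment rate = 83.26 / 1,427.18 = 5.83%.
Labor force participation rate = 1,427.18 / 1,904.86 = 74.92%.

Unemployment rate ≈ 5.83%; labor force participation rate ≈ 74.92%.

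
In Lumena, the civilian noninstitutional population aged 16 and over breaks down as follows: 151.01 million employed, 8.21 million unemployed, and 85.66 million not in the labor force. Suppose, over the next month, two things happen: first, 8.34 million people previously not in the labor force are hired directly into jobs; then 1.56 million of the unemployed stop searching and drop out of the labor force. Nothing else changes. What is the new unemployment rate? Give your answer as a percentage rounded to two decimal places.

Initially, labor force = 151.01 + 8.21 = 159.22 million, so u = 8.21/159.22 = 5.16%.
After the first change, employed and labor force both rise by 8.34; unemployed unchanged → E = 159.35, U = 8.21, labor force = 167.56 million.
After the second change, unemployed and labor force both fall by 1.56 → E = 159.35, U = 6.65, labor force = 166.00 million.
New unemployment rate = 6.65 / 166.00 = 4.01%.

New unemployment rate ≈ 4.01%.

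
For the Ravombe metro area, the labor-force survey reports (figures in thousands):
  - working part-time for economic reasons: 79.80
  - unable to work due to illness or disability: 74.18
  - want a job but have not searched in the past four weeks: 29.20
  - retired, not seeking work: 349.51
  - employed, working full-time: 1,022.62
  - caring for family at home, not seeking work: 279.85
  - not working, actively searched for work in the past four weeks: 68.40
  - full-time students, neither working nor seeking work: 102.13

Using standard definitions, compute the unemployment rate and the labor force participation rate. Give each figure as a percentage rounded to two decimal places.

Employed = 79.80 + 1,022.62 = 1,102.42 thousand (anyone who worked, including part-time for economic reasons, counts as employed).
Unemployed = 68.40 thousand.
Labor force = 1,102.42 + 68.40 = 1,170.82 thousand.
Not in labor force = 74.18 + 29.20 + 349.51 + 279.85 + 102.13 = 834.87 thousand (those not working and not actively searching are outside the labor force — including those who want a job but have given up searching).
Civilian working-age population = 1,170.82 + 834.87 = 2,005.69 thousand.
Unemployment rate = 68.40 / 1,170.82 = 5.84%.
Labor force participation rate = 1,170.82 / 2,005.69 = 58.37%.

Unemployment rate ≈ 5.84%; labor force participation rate ≈ 58.37%.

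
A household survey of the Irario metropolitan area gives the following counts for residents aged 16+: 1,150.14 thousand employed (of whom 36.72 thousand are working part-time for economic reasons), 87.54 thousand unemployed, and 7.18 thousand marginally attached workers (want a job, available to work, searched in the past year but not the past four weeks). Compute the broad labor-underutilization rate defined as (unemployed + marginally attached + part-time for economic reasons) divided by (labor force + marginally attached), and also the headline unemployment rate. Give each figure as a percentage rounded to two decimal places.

Broad underutilization rate ≈ 10.56%; headline unemployment rate ≈ 7.07%.

Labor force = 1,150.14 + 87.54 = 1,237.68 thousand.
Numerator = 87.54 + 7.18 + 36.72 = 131.44 thousand.
Denominator = 1,237.68 + 7.18 = 1,244.86 thousand.
Broad rate = 131.44 / 1,244.86 = 10.56%.
Headline unemployment rate = 87.54 / 1,237.68 = 7.07%.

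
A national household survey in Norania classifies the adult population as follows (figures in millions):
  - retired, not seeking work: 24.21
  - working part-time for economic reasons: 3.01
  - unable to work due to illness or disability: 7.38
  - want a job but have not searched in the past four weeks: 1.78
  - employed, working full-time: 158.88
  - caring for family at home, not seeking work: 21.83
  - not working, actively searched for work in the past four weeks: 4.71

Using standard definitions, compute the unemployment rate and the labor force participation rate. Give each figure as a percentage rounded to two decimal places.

Unemployment rate ≈ 2.83%; labor force participation rate ≈ 75.11%.

Employed = 3.01 + 158.88 = 161.89 million (anyone who worked, including part-time for economic reasons, counts as employed).
Unemployed = 4.71 million.
Labor force = 161.89 + 4.71 = 166.60 million.
Not in labor force = 24.21 + 7.38 + 1.78 + 21.83 = 55.20 million (those not working and not actively searching are outside the labor force — including those who want a job but have given up searching).
Civilian working-age population = 166.60 + 55.20 = 221.80 million.
Unemployment rate = 4.71 / 166.60 = 2.83%.
Labor force participation rate = 166.60 / 221.80 = 75.11%.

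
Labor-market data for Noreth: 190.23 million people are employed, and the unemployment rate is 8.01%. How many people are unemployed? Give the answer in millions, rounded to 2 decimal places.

About 16.56 million are unemployed.

Let U be the number unemployed. The labor force is E + U, and U/(E+U) = 0.0801.
So U = 0.0801 × 190.23 / (1 − 0.0801) = 15.2374 / 0.9199 ≈ 16.56 million.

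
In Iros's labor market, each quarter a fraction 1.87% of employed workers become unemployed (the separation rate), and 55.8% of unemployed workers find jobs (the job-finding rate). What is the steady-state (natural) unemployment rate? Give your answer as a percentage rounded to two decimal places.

At steady state the flows balance: s·E = f·U, so U/(E+U) = s/(s+f).
u* = 1.87 / (1.87 + 55.8) = 1.87 / 57.67 = 3.24%.

Steady-state unemployment rate ≈ 3.24%.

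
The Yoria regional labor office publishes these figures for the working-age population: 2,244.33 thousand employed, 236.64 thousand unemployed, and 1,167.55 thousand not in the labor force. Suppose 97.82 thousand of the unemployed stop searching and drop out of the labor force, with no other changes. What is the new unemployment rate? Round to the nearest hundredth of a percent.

New unemployment rate ≈ 5.83%.

Initially, labor force = 2,244.33 + 236.64 = 2,480.97 thousand, so u = 236.64/2,480.97 = 9.54%.
After the change, unemployed and labor force both fall by 97.82 → E = 2,244.33, U = 138.82, labor force = 2,383.15 thousand.
New unemployment rate = 138.82 / 2,383.15 = 5.83%.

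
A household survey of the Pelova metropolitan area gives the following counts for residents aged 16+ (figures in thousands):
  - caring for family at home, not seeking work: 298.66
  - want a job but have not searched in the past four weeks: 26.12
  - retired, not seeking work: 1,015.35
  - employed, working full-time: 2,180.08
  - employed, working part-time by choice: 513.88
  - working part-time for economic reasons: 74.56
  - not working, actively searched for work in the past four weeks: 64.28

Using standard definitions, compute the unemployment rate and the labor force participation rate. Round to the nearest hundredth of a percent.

Unemployment rate ≈ 2.27%; labor force participation rate ≈ 67.89%.

Employed = 2,180.08 + 513.88 + 74.56 = 2,768.52 thousand (anyone who worked, including part-time for economic reasons, counts as employed).
Unemployed = 64.28 thousand.
Labor force = 2,768.52 + 64.28 = 2,832.80 thousand.
Not in labor force = 298.66 + 26.12 + 1,015.35 = 1,340.13 thousand (those not working and not actively searching are outside the labor force — including those who want a job but have given up searching).
Civilian working-age population = 2,832.80 + 1,340.13 = 4,172.93 thousand.
Unemployment rate = 64.28 / 2,832.80 = 2.27%.
Labor force participation rate = 2,832.80 / 4,172.93 = 67.89%.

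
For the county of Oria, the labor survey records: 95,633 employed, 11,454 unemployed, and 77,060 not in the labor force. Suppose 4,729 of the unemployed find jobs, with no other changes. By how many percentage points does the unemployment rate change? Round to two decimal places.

Initially, labor force = 95,633 + 11,454 = 107,087, so u = 11,454/107,087 = 10.70%.
After the change, unemployed falls and employed rises by 4,729; labor force unchanged → E = 100,362, U = 6,725, labor force = 107,087.
New unemployment rate = 6,725 / 107,087 = 6.28%.
Change = 6.28% − 10.70% = −4.42 percentage points.

The unemployment rate changes by −4.42 percentage points.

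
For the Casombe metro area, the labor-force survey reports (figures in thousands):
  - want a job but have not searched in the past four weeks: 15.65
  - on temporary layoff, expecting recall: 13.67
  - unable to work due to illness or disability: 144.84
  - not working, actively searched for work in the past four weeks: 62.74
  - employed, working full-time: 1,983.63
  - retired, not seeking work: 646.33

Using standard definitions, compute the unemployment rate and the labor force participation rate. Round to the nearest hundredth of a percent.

Employed = 1,983.63 thousand.
Unemployed = 13.67 + 62.74 = 76.41 thousand (jobless and actively searching, or on temporary layoff).
Labor force = 1,983.63 + 76.41 = 2,060.04 thousand.
Not in labor force = 15.65 + 144.84 + 646.33 = 806.82 thousand (those not working and not actively searching are outside the labor force — including those who want a job but have given up searching).
Civilian working-age population = 2,060.04 + 806.82 = 2,866.86 thousand.
Unemployment rate = 76.41 / 2,060.04 = 3.71%.
Labor force participation rate = 2,060.04 / 2,866.86 = 71.86%.

Unemployment rate ≈ 3.71%; labor force participation rate ≈ 71.86%.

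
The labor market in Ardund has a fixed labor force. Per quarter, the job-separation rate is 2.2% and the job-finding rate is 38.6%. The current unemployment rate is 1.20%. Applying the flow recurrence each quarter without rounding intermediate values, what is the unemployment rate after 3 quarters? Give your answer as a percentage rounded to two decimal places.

Unemployment rate after three quarters ≈ 4.52%.

With a fixed labor force, u_{t+1} = u_t + s·(1−u_t) − f·u_t = u_t·(1−s−f) + s.
Here 1−s−f = 0.592 and s = 0.022.
u_1 = 0.012000 × 0.592 + 0.022 = 0.029104.
u_2 = 0.029104 × 0.592 + 0.022 = 0.039230.
u_3 = 0.039230 × 0.592 + 0.022 = 0.045224.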